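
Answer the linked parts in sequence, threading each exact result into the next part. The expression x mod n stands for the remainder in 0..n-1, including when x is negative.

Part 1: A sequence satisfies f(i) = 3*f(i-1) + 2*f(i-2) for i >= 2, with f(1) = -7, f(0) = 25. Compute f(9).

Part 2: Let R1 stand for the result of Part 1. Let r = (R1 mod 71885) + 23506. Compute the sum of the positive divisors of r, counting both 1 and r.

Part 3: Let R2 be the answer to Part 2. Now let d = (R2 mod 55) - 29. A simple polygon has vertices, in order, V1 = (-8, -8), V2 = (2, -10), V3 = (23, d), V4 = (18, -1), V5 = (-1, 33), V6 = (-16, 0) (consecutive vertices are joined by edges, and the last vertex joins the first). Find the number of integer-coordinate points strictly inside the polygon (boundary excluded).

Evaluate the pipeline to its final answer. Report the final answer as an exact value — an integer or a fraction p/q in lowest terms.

Part 1: f(2) = 3*(-7) + 2*(25) = 29; iterating: f(2)=29, f(3)=73, f(4)=277, f(5)=977, f(6)=3485, f(7)=12409, f(8)=44197, f(9)=157409; answer 157409
Part 2: R1 = 157409; r = 37145; 37145 = 5 * 17 * 19 * 23; sigma = (1 + 5) * (1 + 17) * (1 + 19) * (1 + 23) = 6 * 18 * 20 * 24 = 51840; answer 51840
Part 3: R2 = 51840; d = 1; cross terms: (-8*-10 - 2*-8)=96, (2*1 - 23*-10)=232, (23*-1 - 18*1)=-41, (18*33 - -1*-1)=593, (-1*0 - -16*33)=528, (-16*-8 - -8*0)=128; twice the area = |1536| = 1536; area = 768; boundary points = 2 + 1 + 1 + 1 + 3 + 8 = 16; strictly interior points = area - boundary/2 + 1 = 761; answer 761

761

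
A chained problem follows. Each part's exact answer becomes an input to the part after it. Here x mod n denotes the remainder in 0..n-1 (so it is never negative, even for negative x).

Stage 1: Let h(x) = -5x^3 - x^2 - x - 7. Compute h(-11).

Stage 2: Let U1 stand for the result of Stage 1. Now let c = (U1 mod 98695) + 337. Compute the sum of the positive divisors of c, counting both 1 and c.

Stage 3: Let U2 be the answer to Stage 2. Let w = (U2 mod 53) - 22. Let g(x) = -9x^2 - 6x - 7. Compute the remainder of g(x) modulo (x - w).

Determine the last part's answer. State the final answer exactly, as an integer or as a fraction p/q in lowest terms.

-4495

Stage 1: -5*(-11)^3 - 1*(-11)^2 - 1*(-11)^1 - 7 = (6655) + (-121) + (11) + (-7) = 6538; answer 6538
Stage 2: U1 = 6538; c = 6875; 6875 = 5^4 * 11; sigma = (1 + 5 + 25 + 125 + 625) * (1 + 11) = 781 * 12 = 9372; answer 9372
Stage 3: U2 = 9372; w = 22; remainder = value at the root: -9*(22)^2 - 6*(22)^1 - 7 = (-4356) + (-132) + (-7) = -4495; answer -4495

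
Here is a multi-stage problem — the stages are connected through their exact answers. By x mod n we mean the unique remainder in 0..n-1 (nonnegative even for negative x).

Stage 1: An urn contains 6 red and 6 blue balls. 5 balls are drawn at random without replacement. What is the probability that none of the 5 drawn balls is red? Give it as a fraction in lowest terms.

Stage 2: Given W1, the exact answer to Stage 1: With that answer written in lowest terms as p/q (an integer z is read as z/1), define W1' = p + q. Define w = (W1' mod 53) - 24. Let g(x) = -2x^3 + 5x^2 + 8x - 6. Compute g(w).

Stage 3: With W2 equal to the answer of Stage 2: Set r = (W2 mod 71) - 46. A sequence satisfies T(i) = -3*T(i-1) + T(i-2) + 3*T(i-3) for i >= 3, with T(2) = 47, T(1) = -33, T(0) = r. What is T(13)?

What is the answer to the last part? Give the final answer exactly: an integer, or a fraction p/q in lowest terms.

-16740393

Stage 1: total draws C(12,5) = 792; favorable C(6,5) = 6; P = 1/132; answer 1/132
Stage 2: W1 = 1/132; threaded value p + q = 133; w = 3; -2*(3)^3 + 5*(3)^2 + 8*(3)^1 - 6 = (-54) + (45) + (24) + (-6) = 9; answer 9
Stage 3: W2 = 9; r = -37; T(3) = -3*(47) + 1*(-33) + 3*(-37) = -285; iterating: T(3)=-285, T(4)=803, T(5)=-2553, T(6)=7607, T(7)=-22965, T(8)=68843, T(9)=-206673, T(10)=619967, T(11)=-1860045, T(12)=5580083, T(13)=-16740393; answer -16740393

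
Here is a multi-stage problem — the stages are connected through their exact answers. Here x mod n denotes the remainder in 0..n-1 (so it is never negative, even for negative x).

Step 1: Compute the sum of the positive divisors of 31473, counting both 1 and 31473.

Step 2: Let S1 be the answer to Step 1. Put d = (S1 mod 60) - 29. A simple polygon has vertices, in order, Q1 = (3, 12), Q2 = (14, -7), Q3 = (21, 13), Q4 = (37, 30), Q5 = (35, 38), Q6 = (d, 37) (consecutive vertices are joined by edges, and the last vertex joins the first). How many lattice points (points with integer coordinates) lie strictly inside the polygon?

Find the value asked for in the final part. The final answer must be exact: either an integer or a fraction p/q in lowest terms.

Step 1: 31473 = 3^2 * 13 * 269; sigma = (1 + 3 + 9) * (1 + 13) * (1 + 269) = 13 * 14 * 270 = 49140; answer 49140
Step 2: S1 = 49140; d = -29; cross terms: (3*-7 - 14*12)=-189, (14*13 - 21*-7)=329, (21*30 - 37*13)=149, (37*38 - 35*30)=356, (35*37 - -29*38)=2397, (-29*12 - 3*37)=-459; twice the area = |2583| = 2583; area = 2583/2; boundary points = 1 + 1 + 1 + 2 + 1 + 1 = 7; strictly interior points = area - boundary/2 + 1 = 1289; answer 1289

1289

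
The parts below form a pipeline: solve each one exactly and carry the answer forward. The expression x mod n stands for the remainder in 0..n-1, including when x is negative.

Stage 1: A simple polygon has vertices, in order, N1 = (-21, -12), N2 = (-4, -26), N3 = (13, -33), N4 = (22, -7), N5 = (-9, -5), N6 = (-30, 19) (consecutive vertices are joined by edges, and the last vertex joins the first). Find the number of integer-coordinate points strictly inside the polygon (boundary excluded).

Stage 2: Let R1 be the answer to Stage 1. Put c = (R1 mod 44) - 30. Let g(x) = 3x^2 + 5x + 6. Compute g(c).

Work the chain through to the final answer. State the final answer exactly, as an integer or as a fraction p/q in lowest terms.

1478

Stage 1: cross terms: (-21*-26 - -4*-12)=498, (-4*-33 - 13*-26)=470, (13*-7 - 22*-33)=635, (22*-5 - -9*-7)=-173, (-9*19 - -30*-5)=-321, (-30*-12 - -21*19)=759; twice the area = |1868| = 1868; area = 934; boundary points = 1 + 1 + 1 + 1 + 3 + 1 = 8; strictly interior points = area - boundary/2 + 1 = 931; answer 931
Stage 2: R1 = 931; c = -23; 3*(-23)^2 + 5*(-23)^1 + 6 = (1587) + (-115) + (6) = 1478; answer 1478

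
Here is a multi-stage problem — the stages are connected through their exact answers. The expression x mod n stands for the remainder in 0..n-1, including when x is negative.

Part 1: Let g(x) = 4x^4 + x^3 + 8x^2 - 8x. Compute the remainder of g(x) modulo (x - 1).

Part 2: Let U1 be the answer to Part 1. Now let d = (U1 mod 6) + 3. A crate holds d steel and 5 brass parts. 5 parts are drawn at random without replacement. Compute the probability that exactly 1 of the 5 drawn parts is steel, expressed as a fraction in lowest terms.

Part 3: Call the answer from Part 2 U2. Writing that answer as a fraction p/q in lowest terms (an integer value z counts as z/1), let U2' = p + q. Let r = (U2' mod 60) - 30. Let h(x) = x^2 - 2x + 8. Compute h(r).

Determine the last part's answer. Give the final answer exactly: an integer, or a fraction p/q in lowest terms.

Part 1: remainder = value at the root: 4*(1)^4 + 1*(1)^3 + 8*(1)^2 - 8*(1)^1 = (4) + (1) + (8) + (-8) = 5; answer 5
Part 2: U1 = 5; d = 8; total draws C(13,5) = 1287; favorable C(8,1)*C(5,4) = 40; P = 40/1287; answer 40/1287
Part 3: U2 = 40/1287; threaded value p + q = 1327; r = -23; 1*(-23)^2 - 2*(-23)^1 + 8 = (529) + (46) + (8) = 583; answer 583

583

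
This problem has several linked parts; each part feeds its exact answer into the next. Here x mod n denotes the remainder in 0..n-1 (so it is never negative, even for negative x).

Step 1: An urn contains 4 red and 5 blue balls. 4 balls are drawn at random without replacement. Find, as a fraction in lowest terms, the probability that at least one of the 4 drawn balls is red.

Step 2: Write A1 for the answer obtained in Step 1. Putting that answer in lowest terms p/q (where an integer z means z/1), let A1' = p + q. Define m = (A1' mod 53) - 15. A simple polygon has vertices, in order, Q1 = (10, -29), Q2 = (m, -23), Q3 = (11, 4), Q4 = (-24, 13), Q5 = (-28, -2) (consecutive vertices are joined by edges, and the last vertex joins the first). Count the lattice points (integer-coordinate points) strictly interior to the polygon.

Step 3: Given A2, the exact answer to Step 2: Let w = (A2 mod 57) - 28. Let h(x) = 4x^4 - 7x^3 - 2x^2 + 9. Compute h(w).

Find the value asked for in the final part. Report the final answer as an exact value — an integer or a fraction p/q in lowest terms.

Step 1: total draws C(9,4) = 126; complement C(5,4) = 5; favorable 126 - 5 = 121; P = 121/126; answer 121/126
Step 2: A1 = 121/126; threaded value p + q = 247; m = 20; cross terms: (10*-23 - 20*-29)=350, (20*4 - 11*-23)=333, (11*13 - -24*4)=239, (-24*-2 - -28*13)=412, (-28*-29 - 10*-2)=832; twice the area = |2166| = 2166; area = 1083; boundary points = 2 + 9 + 1 + 1 + 1 = 14; strictly interior points = area - boundary/2 + 1 = 1077; answer 1077
Step 3: A2 = 1077; w = 23; 4*(23)^4 - 7*(23)^3 - 2*(23)^2 + 9 = (1119364) + (-85169) + (-1058) + (9) = 1033146; answer 1033146

1033146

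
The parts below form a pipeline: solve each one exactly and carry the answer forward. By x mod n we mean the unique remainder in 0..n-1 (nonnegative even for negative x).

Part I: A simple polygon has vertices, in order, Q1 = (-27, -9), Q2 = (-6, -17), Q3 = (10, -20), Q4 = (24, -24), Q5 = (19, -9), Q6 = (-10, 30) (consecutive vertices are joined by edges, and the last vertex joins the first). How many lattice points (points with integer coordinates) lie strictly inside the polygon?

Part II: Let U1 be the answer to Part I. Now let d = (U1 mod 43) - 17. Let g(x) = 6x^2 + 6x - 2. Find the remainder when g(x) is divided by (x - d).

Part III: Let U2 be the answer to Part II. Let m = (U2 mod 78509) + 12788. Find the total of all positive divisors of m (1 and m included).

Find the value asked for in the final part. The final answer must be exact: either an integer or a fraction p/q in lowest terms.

Part I: cross terms: (-27*-17 - -6*-9)=405, (-6*-20 - 10*-17)=290, (10*-24 - 24*-20)=240, (24*-9 - 19*-24)=240, (19*30 - -10*-9)=480, (-10*-9 - -27*30)=900; twice the area = |2555| = 2555; area = 2555/2; boundary points = 1 + 1 + 2 + 5 + 1 + 1 = 11; strictly interior points = area - boundary/2 + 1 = 1273; answer 1273
Part II: U1 = 1273; d = 9; remainder = value at the root: 6*(9)^2 + 6*(9)^1 - 2 = (486) + (54) + (-2) = 538; answer 538
Part III: U2 = 538; m = 13326; 13326 = 2 * 3 * 2221; sigma = (1 + 2) * (1 + 3) * (1 + 2221) = 3 * 4 * 2222 = 26664; answer 26664

26664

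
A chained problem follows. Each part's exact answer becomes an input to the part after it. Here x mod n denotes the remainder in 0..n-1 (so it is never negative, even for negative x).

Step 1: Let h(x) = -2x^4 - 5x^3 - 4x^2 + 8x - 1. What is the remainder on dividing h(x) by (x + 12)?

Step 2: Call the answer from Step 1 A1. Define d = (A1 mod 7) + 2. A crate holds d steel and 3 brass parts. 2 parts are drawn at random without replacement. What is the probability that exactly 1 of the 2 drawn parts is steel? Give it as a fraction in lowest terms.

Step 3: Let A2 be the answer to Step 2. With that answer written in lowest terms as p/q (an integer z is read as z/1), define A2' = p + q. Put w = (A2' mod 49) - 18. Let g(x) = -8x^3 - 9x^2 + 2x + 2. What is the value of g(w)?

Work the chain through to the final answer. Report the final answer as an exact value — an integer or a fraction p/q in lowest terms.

Step 1: remainder = value at the root: -2*(-12)^4 - 5*(-12)^3 - 4*(-12)^2 + 8*(-12)^1 - 1 = (-41472) + (8640) + (-576) + (-96) + (-1) = -33505; answer -33505
Step 2: A1 = -33505; d = 6; total draws C(9,2) = 36; favorable C(6,1)*C(3,1) = 18; P = 1/2; answer 1/2
Step 3: A2 = 1/2; threaded value p + q = 3; w = -15; -8*(-15)^3 - 9*(-15)^2 + 2*(-15)^1 + 2 = (27000) + (-2025) + (-30) + (2) = 24947; answer 24947

24947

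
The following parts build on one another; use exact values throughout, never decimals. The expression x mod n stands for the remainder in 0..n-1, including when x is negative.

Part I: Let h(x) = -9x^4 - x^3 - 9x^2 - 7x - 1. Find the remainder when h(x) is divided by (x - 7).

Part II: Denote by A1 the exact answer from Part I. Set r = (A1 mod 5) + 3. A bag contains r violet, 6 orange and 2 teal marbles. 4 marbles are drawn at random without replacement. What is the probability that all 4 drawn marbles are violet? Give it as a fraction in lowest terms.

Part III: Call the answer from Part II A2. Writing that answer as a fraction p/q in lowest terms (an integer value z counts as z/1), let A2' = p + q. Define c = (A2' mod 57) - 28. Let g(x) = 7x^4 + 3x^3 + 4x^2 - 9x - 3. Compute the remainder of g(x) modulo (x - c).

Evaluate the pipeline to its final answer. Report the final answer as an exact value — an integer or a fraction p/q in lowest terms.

131

Part I: remainder = value at the root: -9*(7)^4 - 1*(7)^3 - 9*(7)^2 - 7*(7)^1 - 1 = (-21609) + (-343) + (-441) + (-49) + (-1) = -22443; answer -22443
Part II: A1 = -22443; r = 5; total draws C(13,4) = 715; favorable C(5,4) = 5; P = 1/143; answer 1/143
Part III: A2 = 1/143; threaded value p + q = 144; c = 2; remainder = value at the root: 7*(2)^4 + 3*(2)^3 + 4*(2)^2 - 9*(2)^1 - 3 = (112) + (24) + (16) + (-18) + (-3) = 131; answer 131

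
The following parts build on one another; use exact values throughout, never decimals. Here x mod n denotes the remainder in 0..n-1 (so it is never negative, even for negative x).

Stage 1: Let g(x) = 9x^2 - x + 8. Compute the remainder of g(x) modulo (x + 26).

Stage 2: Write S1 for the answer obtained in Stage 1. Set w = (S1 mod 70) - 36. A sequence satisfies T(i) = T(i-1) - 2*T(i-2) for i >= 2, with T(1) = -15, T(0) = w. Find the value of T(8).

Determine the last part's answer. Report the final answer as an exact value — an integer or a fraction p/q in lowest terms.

Stage 1: remainder = value at the root: 9*(-26)^2 - 1*(-26)^1 + 8 = (6084) + (26) + (8) = 6118; answer 6118
Stage 2: S1 = 6118; w = -8; T(2) = 1*(-15) - 2*(-8) = 1; iterating: T(2)=1, T(3)=31, T(4)=29, T(5)=-33, T(6)=-91, T(7)=-25, T(8)=157; answer 157

157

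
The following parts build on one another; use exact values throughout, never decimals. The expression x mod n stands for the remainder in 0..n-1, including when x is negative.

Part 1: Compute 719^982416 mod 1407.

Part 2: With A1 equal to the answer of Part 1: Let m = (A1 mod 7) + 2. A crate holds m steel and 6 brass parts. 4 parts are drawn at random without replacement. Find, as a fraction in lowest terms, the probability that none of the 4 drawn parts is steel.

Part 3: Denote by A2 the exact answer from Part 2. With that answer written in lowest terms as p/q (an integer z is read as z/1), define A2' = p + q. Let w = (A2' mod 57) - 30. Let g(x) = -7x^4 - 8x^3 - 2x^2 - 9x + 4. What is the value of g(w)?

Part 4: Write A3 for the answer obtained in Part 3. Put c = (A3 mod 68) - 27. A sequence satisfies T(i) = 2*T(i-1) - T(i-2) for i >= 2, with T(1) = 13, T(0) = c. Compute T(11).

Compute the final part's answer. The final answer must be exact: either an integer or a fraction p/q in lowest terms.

33

Part 1: squarings mod 1407: 719^1=719, 719^2=592, 719^4=121, 719^8=571, 719^16=1024, 719^32=361, 719^64=877, 719^128=907, 719^256=961, 719^512=529, 719^1024=1255, 719^2048=592, 719^4096=121, 719^8192=571, 719^16384=1024, 719^32768=361, 719^65536=877, 719^131072=907, 719^262144=961, 719^524288=529; 719^982416 = 719^16 * 719^128 * 719^256 * 719^1024 * 719^2048 * 719^4096 * 719^8192 * 719^16384 * 719^32768 * 719^131072 * 719^262144 * 719^524288 = 1282 (mod 1407); answer 1282
Part 2: A1 = 1282; m = 3; total draws C(9,4) = 126; favorable C(6,4) = 15; P = 5/42; answer 5/42
Part 3: A2 = 5/42; threaded value p + q = 47; w = 17; -7*(17)^4 - 8*(17)^3 - 2*(17)^2 - 9*(17)^1 + 4 = (-584647) + (-39304) + (-578) + (-153) + (4) = -624678; answer -624678
Part 4: A3 = -624678; c = 11; T(2) = 2*(13) - 1*(11) = 15; iterating: T(2)=15, T(3)=17, T(4)=19, T(5)=21, T(6)=23, T(7)=25, T(8)=27, T(9)=29, T(10)=31, T(11)=33; answer 33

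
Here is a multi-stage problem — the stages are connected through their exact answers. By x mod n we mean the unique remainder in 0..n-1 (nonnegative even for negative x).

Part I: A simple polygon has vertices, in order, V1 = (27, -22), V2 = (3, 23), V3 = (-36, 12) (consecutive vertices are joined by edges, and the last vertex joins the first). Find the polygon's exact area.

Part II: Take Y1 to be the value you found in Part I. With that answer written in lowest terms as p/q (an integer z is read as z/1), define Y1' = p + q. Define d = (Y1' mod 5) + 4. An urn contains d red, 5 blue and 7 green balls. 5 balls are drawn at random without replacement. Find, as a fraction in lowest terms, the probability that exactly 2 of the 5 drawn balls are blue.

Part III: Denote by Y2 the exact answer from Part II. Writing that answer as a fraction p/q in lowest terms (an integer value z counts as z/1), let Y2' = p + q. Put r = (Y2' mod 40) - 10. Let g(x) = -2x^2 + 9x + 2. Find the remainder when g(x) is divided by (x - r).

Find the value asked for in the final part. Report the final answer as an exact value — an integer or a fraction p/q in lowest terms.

-33

Part I: cross terms: (27*23 - 3*-22)=687, (3*12 - -36*23)=864, (-36*-22 - 27*12)=468; twice the area = |2019| = 2019; area = 2019/2; answer 2019/2
Part II: Y1 = 2019/2; threaded value p + q = 2021; d = 5; total draws C(17,5) = 6188; favorable C(5,2)*C(12,3) = 2200; P = 550/1547; answer 550/1547
Part III: Y2 = 550/1547; threaded value p + q = 2097; r = 7; remainder = value at the root: -2*(7)^2 + 9*(7)^1 + 2 = (-98) + (63) + (2) = -33; answer -33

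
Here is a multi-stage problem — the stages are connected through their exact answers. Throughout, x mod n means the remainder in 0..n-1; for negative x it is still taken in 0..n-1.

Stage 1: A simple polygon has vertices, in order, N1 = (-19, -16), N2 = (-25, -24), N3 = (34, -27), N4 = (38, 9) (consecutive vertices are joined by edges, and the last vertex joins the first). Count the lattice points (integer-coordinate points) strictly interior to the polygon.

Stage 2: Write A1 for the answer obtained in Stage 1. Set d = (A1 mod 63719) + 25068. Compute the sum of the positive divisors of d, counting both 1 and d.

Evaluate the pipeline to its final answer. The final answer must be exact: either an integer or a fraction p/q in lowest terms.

Stage 1: cross terms: (-19*-24 - -25*-16)=56, (-25*-27 - 34*-24)=1491, (34*9 - 38*-27)=1332, (38*-16 - -19*9)=-437; twice the area = |2442| = 2442; area = 1221; boundary points = 2 + 1 + 4 + 1 = 8; strictly interior points = area - boundary/2 + 1 = 1218; answer 1218
Stage 2: A1 = 1218; d = 26286; 26286 = 2 * 3 * 13 * 337; sigma = (1 + 2) * (1 + 3) * (1 + 13) * (1 + 337) = 3 * 4 * 14 * 338 = 56784; answer 56784

56784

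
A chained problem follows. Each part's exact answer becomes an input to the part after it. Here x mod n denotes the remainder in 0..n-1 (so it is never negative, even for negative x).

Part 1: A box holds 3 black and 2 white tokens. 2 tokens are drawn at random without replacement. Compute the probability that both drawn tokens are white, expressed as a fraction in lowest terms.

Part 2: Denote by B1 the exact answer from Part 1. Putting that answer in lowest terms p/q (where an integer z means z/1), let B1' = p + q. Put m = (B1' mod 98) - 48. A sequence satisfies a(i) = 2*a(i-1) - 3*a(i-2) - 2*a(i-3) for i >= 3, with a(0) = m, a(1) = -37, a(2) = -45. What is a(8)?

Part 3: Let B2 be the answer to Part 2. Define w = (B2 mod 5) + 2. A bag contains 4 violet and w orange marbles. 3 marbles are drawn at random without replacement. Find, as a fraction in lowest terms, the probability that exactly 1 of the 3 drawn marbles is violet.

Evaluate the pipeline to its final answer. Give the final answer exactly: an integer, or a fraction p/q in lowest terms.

1/2

Part 1: total draws C(5,2) = 10; favorable C(2,2) = 1; P = 1/10; answer 1/10
Part 2: B1 = 1/10; threaded value p + q = 11; m = -37; a(3) = 2*(-45) - 3*(-37) - 2*(-37) = 95; iterating: a(3)=95, a(4)=399, a(5)=603, a(6)=-181, a(7)=-2969, a(8)=-6601; answer -6601
Part 3: B2 = -6601; w = 6; total draws C(10,3) = 120; favorable C(4,1)*C(6,2) = 60; P = 1/2; answer 1/2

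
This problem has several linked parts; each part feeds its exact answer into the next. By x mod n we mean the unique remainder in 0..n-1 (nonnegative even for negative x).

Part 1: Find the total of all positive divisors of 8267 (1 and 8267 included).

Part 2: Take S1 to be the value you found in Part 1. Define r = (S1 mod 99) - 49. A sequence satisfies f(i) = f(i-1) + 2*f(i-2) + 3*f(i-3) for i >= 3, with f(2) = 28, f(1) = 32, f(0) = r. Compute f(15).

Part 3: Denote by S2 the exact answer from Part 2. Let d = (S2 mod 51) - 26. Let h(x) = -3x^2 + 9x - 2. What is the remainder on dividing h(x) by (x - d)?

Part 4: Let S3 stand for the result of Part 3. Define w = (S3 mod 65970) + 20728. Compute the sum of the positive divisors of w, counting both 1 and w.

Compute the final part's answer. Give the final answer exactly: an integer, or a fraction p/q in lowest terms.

183456

Part 1: 8267 = 7 * 1181; sigma = (1 + 7) * (1 + 1181) = 8 * 1182 = 9456; answer 9456
Part 2: S1 = 9456; r = 2; f(3) = 1*(28) + 2*(32) + 3*(2) = 98; iterating: f(3)=98, f(4)=250, f(5)=530, f(6)=1324, f(7)=3134, f(8)=7372, f(9)=17612, f(10)=41758, f(11)=99098, f(12)=235450, f(13)=558920, f(14)=1327114, f(15)=3151304; answer 3151304
Part 3: S2 = 3151304; d = -12; remainder = value at the root: -3*(-12)^2 + 9*(-12)^1 - 2 = (-432) + (-108) + (-2) = -542; answer -542
Part 4: S3 = -542; w = 86156; 86156 = 2^2 * 7 * 17 * 181; sigma = (1 + 2 + 4) * (1 + 7) * (1 + 17) * (1 + 181) = 7 * 8 * 18 * 182 = 183456; answer 183456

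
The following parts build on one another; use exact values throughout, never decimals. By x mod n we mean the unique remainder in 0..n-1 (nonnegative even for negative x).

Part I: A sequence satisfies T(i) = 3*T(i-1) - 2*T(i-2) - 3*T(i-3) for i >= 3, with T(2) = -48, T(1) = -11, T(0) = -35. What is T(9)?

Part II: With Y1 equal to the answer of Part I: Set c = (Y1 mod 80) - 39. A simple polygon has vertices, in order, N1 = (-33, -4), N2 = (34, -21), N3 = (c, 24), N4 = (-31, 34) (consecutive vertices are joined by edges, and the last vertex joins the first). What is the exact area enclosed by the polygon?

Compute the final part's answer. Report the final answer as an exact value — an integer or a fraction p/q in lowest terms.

Part I: T(3) = 3*(-48) - 2*(-11) - 3*(-35) = -17; iterating: T(3)=-17, T(4)=78, T(5)=412, T(6)=1131, T(7)=2335, T(8)=3507, T(9)=2458; answer 2458
Part II: Y1 = 2458; c = 19; cross terms: (-33*-21 - 34*-4)=829, (34*24 - 19*-21)=1215, (19*34 - -31*24)=1390, (-31*-4 - -33*34)=1246; twice the area = |4680| = 4680; area = 2340; answer 2340

2340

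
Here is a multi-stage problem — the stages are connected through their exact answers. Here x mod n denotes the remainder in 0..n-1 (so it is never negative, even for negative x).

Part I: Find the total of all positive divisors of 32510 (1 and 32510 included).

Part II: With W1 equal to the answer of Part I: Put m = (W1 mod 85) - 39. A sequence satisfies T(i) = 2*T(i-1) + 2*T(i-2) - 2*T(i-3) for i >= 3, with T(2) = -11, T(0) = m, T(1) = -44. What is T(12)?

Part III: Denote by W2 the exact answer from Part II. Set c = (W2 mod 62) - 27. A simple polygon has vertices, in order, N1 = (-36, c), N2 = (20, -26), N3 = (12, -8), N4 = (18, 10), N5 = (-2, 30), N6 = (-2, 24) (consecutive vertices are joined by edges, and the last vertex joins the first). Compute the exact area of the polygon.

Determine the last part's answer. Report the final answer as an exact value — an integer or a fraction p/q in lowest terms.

1031

Part I: 32510 = 2 * 5 * 3251; sigma = (1 + 2) * (1 + 5) * (1 + 3251) = 3 * 6 * 3252 = 58536; answer 58536
Part II: W1 = 58536; m = 17; T(3) = 2*(-11) + 2*(-44) - 2*(17) = -144; iterating: T(3)=-144, T(4)=-222, T(5)=-710, T(6)=-1576, T(7)=-4128, T(8)=-9988, T(9)=-25080, T(10)=-61880, T(11)=-153944, T(12)=-381488; answer -381488
Part III: W2 = -381488; c = 33; cross terms: (-36*-26 - 20*33)=276, (20*-8 - 12*-26)=152, (12*10 - 18*-8)=264, (18*30 - -2*10)=560, (-2*24 - -2*30)=12, (-2*33 - -36*24)=798; twice the area = |2062| = 2062; area = 1031; answer 1031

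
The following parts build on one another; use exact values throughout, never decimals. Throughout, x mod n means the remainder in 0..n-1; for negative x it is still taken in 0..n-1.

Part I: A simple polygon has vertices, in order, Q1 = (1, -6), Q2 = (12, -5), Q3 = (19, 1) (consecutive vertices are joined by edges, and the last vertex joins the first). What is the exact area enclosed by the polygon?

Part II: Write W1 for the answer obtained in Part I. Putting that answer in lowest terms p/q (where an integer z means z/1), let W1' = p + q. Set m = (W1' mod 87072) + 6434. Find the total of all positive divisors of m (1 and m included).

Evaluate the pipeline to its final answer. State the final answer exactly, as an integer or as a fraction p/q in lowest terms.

10416

Part I: cross terms: (1*-5 - 12*-6)=67, (12*1 - 19*-5)=107, (19*-6 - 1*1)=-115; twice the area = |59| = 59; area = 59/2; answer 59/2
Part II: W1 = 59/2; threaded value p + q = 61; m = 6495; 6495 = 3 * 5 * 433; sigma = (1 + 3) * (1 + 5) * (1 + 433) = 4 * 6 * 434 = 10416; answer 10416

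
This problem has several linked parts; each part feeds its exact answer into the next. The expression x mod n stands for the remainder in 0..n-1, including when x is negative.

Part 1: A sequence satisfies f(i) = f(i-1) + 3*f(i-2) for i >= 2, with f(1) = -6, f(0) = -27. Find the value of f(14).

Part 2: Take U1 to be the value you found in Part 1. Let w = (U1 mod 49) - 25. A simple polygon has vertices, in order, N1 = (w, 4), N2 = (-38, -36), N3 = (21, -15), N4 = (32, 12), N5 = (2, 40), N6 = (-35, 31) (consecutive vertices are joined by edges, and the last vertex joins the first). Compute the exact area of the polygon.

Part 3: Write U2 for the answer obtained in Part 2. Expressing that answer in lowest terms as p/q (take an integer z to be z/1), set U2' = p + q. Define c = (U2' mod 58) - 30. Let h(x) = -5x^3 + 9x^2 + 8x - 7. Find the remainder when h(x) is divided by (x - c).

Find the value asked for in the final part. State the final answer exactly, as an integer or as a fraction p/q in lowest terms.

-9367

Part 1: f(2) = 1*(-6) + 3*(-27) = -87; iterating: f(2)=-87, f(3)=-105, f(4)=-366, f(5)=-681, f(6)=-1779, f(7)=-3822, f(8)=-9159, f(9)=-20625, f(10)=-48102, f(11)=-109977, f(12)=-254283, f(13)=-584214, f(14)=-1347063; answer -1347063
Part 2: U1 = -1347063; w = 20; cross terms: (20*-36 - -38*4)=-568, (-38*-15 - 21*-36)=1326, (21*12 - 32*-15)=732, (32*40 - 2*12)=1256, (2*31 - -35*40)=1462, (-35*4 - 20*31)=-760; twice the area = |3448| = 3448; area = 1724; answer 1724
Part 3: U2 = 1724; threaded value p + q = 1725; c = 13; remainder = value at the root: -5*(13)^3 + 9*(13)^2 + 8*(13)^1 - 7 = (-10985) + (1521) + (104) + (-7) = -9367; answer -9367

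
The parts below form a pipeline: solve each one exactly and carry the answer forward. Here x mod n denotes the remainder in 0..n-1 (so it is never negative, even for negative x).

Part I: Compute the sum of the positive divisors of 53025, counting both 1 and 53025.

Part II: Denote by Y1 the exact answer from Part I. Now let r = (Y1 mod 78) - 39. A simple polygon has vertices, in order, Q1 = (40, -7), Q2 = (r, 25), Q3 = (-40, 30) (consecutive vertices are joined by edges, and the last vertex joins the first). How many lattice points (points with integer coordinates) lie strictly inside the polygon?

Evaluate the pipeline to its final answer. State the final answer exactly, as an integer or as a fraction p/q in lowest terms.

Part I: 53025 = 3 * 5^2 * 7 * 101; sigma = (1 + 3) * (1 + 5 + 25) * (1 + 7) * (1 + 101) = 4 * 31 * 8 * 102 = 101184; answer 101184
Part II: Y1 = 101184; r = -21; cross terms: (40*25 - -21*-7)=853, (-21*30 - -40*25)=370, (-40*-7 - 40*30)=-920; twice the area = |303| = 303; area = 303/2; boundary points = 1 + 1 + 1 = 3; strictly interior points = area - boundary/2 + 1 = 151; answer 151

151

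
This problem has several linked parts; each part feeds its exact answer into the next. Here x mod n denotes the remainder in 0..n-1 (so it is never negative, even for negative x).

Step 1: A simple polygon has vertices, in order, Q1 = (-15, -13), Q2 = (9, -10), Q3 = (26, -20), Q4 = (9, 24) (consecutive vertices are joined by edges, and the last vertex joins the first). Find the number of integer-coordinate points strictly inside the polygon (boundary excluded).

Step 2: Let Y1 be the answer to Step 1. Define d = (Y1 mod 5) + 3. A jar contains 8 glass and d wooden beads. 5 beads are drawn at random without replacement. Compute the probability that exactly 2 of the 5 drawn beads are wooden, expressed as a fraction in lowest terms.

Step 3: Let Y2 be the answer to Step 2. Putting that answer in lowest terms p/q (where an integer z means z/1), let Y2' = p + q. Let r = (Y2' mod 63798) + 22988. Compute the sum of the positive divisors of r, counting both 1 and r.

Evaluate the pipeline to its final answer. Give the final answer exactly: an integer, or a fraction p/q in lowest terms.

Step 1: cross terms: (-15*-10 - 9*-13)=267, (9*-20 - 26*-10)=80, (26*24 - 9*-20)=804, (9*-13 - -15*24)=243; twice the area = |1394| = 1394; area = 697; boundary points = 3 + 1 + 1 + 1 = 6; strictly interior points = area - boundary/2 + 1 = 695; answer 695
Step 2: Y1 = 695; d = 3; total draws C(11,5) = 462; favorable C(3,2)*C(8,3) = 168; P = 4/11; answer 4/11
Step 3: Y2 = 4/11; threaded value p + q = 15; r = 23003; 23003 is prime, so its only divisors are 1 and 23003; sigma = 1 + 23003 = 23004; answer 23004

23004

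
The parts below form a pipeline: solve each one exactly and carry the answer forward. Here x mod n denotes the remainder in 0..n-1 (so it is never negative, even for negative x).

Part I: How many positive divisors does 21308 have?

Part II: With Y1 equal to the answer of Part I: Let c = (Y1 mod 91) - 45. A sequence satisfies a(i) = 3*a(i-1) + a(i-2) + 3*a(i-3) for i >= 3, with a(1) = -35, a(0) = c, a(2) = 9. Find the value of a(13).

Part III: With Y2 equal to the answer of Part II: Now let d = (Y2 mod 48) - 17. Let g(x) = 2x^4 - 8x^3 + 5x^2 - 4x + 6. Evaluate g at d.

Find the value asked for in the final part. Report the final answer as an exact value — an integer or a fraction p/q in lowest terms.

Part I: 21308 = 2^2 * 7 * 761; number of divisors = (2+1) * (1+1) * (1+1) = 12; answer 12
Part II: Y1 = 12; c = -33; a(3) = 3*(9) + 1*(-35) + 3*(-33) = -107; iterating: a(3)=-107, a(4)=-417, a(5)=-1331, a(6)=-4731, a(7)=-16775, a(8)=-59049, a(9)=-208115, a(10)=-733719, a(11)=-2586419, a(12)=-9117321, a(13)=-32139539; answer -32139539
Part III: Y2 = -32139539; d = -4; 2*(-4)^4 - 8*(-4)^3 + 5*(-4)^2 - 4*(-4)^1 + 6 = (512) + (512) + (80) + (16) + (6) = 1126; answer 1126

1126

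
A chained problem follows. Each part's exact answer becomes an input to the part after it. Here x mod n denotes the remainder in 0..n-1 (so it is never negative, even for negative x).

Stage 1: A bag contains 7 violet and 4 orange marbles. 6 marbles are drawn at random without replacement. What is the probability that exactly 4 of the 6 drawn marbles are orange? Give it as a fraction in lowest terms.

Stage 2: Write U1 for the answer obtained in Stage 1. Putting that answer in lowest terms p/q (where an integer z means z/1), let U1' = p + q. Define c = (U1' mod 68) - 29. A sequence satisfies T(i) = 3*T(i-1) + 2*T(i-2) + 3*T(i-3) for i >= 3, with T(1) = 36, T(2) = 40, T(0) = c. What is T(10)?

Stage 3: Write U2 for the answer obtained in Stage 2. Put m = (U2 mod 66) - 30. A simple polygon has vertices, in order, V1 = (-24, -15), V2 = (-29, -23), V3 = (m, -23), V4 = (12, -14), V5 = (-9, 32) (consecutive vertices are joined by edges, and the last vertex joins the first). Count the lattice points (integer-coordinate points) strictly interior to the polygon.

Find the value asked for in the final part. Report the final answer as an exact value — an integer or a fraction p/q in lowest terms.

Stage 1: total draws C(11,6) = 462; favorable C(4,4)*C(7,2) = 21; P = 1/22; answer 1/22
Stage 2: U1 = 1/22; threaded value p + q = 23; c = -6; T(3) = 3*(40) + 2*(36) + 3*(-6) = 174; iterating: T(3)=174, T(4)=710, T(5)=2598, T(6)=9736, T(7)=36534, T(8)=136868, T(9)=512880, T(10)=1921978; answer 1921978
Stage 3: U2 = 1921978; m = 28; cross terms: (-24*-23 - -29*-15)=117, (-29*-23 - 28*-23)=1311, (28*-14 - 12*-23)=-116, (12*32 - -9*-14)=258, (-9*-15 - -24*32)=903; twice the area = |2473| = 2473; area = 2473/2; boundary points = 1 + 57 + 1 + 1 + 1 = 61; strictly interior points = area - boundary/2 + 1 = 1207; answer 1207

1207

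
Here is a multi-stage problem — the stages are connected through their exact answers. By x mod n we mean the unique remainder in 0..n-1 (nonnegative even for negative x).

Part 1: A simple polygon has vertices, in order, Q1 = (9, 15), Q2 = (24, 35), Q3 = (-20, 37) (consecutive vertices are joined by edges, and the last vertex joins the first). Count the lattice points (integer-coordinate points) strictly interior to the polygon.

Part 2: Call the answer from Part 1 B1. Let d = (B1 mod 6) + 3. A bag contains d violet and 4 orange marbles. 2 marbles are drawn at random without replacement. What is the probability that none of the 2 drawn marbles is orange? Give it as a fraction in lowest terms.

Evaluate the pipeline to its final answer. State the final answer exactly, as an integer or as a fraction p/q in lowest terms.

Part 1: cross terms: (9*35 - 24*15)=-45, (24*37 - -20*35)=1588, (-20*15 - 9*37)=-633; twice the area = |910| = 910; area = 455; boundary points = 5 + 2 + 1 = 8; strictly interior points = area - boundary/2 + 1 = 452; answer 452
Part 2: B1 = 452; d = 5; total draws C(9,2) = 36; favorable C(5,2) = 10; P = 5/18; answer 5/18

5/18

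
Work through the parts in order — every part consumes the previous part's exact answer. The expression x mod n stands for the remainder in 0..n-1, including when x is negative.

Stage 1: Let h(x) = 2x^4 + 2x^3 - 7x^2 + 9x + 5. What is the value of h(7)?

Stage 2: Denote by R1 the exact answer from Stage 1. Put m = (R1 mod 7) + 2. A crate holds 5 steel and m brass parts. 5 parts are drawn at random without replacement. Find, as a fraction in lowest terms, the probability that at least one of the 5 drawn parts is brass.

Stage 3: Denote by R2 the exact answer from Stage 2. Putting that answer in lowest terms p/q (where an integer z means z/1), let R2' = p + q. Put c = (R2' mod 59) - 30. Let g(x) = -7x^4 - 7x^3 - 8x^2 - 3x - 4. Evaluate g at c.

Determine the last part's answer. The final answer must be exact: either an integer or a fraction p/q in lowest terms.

-963209

Stage 1: 2*(7)^4 + 2*(7)^3 - 7*(7)^2 + 9*(7)^1 + 5 = (4802) + (686) + (-343) + (63) + (5) = 5213; answer 5213
Stage 2: R1 = 5213; m = 7; total draws C(12,5) = 792; complement C(5,5) = 1; favorable 792 - 1 = 791; P = 791/792; answer 791/792
Stage 3: R2 = 791/792; threaded value p + q = 1583; c = 19; -7*(19)^4 - 7*(19)^3 - 8*(19)^2 - 3*(19)^1 - 4 = (-912247) + (-48013) + (-2888) + (-57) + (-4) = -963209; answer -963209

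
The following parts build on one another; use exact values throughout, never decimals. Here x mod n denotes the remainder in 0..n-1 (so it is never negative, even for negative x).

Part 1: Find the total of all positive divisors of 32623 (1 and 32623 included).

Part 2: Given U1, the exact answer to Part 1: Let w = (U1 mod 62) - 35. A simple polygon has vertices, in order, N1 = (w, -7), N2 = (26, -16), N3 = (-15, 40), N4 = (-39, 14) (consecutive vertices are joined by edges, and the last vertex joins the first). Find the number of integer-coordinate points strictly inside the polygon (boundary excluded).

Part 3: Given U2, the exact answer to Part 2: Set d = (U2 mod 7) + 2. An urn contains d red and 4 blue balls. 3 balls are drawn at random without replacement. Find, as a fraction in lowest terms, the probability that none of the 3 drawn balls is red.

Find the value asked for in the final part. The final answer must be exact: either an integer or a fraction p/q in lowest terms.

Part 1: 32623 = 17 * 19 * 101; sigma = (1 + 17) * (1 + 19) * (1 + 101) = 18 * 20 * 102 = 36720; answer 36720
Part 2: U1 = 36720; w = -19; cross terms: (-19*-16 - 26*-7)=486, (26*40 - -15*-16)=800, (-15*14 - -39*40)=1350, (-39*-7 - -19*14)=539; twice the area = |3175| = 3175; area = 3175/2; boundary points = 9 + 1 + 2 + 1 = 13; strictly interior points = area - boundary/2 + 1 = 1582; answer 1582
Part 3: U2 = 1582; d = 2; total draws C(6,3) = 20; favorable C(4,3) = 4; P = 1/5; answer 1/5

1/5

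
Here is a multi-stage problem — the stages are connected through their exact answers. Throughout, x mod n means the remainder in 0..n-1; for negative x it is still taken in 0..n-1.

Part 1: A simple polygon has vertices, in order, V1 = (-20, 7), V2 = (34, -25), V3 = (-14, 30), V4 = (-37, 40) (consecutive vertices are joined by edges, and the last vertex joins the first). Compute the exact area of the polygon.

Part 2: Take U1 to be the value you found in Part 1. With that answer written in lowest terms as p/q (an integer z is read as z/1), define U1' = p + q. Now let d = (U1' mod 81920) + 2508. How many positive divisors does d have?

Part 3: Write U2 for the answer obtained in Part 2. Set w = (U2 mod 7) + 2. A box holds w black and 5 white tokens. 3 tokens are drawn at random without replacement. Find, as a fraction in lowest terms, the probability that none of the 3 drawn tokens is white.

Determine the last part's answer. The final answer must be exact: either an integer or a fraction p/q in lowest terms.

Part 1: cross terms: (-20*-25 - 34*7)=262, (34*30 - -14*-25)=670, (-14*40 - -37*30)=550, (-37*7 - -20*40)=541; twice the area = |2023| = 2023; area = 2023/2; answer 2023/2
Part 2: U1 = 2023/2; threaded value p + q = 2025; d = 4533; 4533 = 3 * 1511; number of divisors = (1+1) * (1+1) = 4; answer 4
Part 3: U2 = 4; w = 6; total draws C(11,3) = 165; favorable C(6,3) = 20; P = 4/33; answer 4/33

4/33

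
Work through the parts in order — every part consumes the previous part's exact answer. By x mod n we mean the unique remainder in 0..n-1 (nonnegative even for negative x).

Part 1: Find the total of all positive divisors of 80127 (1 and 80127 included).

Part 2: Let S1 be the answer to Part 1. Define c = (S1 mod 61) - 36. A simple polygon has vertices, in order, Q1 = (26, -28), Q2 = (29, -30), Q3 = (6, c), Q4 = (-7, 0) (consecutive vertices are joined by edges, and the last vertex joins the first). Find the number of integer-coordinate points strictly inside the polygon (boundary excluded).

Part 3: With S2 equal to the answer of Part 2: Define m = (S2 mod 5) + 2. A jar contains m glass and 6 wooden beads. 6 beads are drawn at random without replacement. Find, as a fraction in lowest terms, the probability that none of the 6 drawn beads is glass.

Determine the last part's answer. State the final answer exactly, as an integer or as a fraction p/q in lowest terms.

Part 1: 80127 = 3^2 * 29 * 307; sigma = (1 + 3 + 9) * (1 + 29) * (1 + 307) = 13 * 30 * 308 = 120120; answer 120120
Part 2: S1 = 120120; c = -25; cross terms: (26*-30 - 29*-28)=32, (29*-25 - 6*-30)=-545, (6*0 - -7*-25)=-175, (-7*-28 - 26*0)=196; twice the area = |-492| = 492; area = 246; boundary points = 1 + 1 + 1 + 1 = 4; strictly interior points = area - boundary/2 + 1 = 245; answer 245
Part 3: S2 = 245; m = 2; total draws C(8,6) = 28; favorable C(6,6) = 1; P = 1/28; answer 1/28

1/28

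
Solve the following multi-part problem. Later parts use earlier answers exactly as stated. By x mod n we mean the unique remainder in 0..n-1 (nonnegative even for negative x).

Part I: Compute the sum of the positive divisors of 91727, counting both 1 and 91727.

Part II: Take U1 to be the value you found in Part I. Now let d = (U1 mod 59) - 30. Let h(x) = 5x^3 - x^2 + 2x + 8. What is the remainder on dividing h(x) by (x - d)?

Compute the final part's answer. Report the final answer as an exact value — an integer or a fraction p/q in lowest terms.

Part I: 91727 = 29 * 3163; sigma = (1 + 29) * (1 + 3163) = 30 * 3164 = 94920; answer 94920
Part II: U1 = 94920; d = 18; remainder = value at the root: 5*(18)^3 - 1*(18)^2 + 2*(18)^1 + 8 = (29160) + (-324) + (36) + (8) = 28880; answer 28880

28880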